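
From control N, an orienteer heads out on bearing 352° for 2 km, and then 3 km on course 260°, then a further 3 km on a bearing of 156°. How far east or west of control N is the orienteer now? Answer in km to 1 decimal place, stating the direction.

2.0 km west

Leg 1 (352°, 2 km): east 2 sin 352° = -0.28, north 2 cos 352° = 1.98
Leg 2 (260°, 3 km): east 3 sin 260° = -2.95, north 3 cos 260° = -0.52
Leg 3 (156°, 3 km): east 3 sin 156° = 1.22, north 3 cos 156° = -2.74
Net east component: -2.01 km.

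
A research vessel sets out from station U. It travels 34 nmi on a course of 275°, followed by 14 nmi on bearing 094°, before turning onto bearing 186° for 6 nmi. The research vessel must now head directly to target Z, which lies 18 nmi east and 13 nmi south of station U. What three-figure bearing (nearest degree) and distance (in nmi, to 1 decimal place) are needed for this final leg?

103°, 39.6 nmi

Leg 1 (275°, 34 nmi): east 34 sin 275° = -33.87, north 34 cos 275° = 2.96
Leg 2 (094°, 14 nmi): east 14 sin 94° = 13.97, north 14 cos 94° = -0.98
Leg 3 (186°, 6 nmi): east 6 sin 186° = -0.63, north 6 cos 186° = -5.97
Current position: (-20.53, -3.98). Target: (18, -13). Remaining: Δeast = 38.53, Δnorth = -9.02.
Bearing = atan2(38.53, -9.02) mod 360° = 103.17°; distance = √((38.53)² + (-9.02)²) = 39.573 nmi.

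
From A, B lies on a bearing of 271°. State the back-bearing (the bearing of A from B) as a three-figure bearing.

091°

Back-bearing = 271° − 180° = 091°.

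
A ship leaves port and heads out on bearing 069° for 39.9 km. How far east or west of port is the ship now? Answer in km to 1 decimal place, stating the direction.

Leg 1 (069°, 39.9 km): east 39.9 sin 69° = 37.25, north 39.9 cos 69° = 14.30
Net east component: 37.25 km.

37.2 km east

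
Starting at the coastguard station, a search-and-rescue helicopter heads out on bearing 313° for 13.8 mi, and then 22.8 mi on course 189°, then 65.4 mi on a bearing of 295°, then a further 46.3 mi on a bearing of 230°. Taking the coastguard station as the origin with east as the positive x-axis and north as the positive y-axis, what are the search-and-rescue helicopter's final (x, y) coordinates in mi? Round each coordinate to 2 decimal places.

(-108.40, -15.23)

Leg 1 (313°, 13.8 mi): east 13.8 sin 313° = -10.09, north 13.8 cos 313° = 9.41
Leg 2 (189°, 22.8 mi): east 22.8 sin 189° = -3.57, north 22.8 cos 189° = -22.52
Leg 3 (295°, 65.4 mi): east 65.4 sin 295° = -59.27, north 65.4 cos 295° = 27.64
Leg 4 (230°, 46.3 mi): east 46.3 sin 230° = -35.47, north 46.3 cos 230° = -29.76
Summing: -108.40 mi east, -15.23 mi north → (-108.40, -15.23).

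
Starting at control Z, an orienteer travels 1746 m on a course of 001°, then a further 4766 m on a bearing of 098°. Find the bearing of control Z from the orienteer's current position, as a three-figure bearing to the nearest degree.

Leg 1 (001°, 1746 m): east 1746 sin 1° = 30.47, north 1746 cos 1° = 1745.73
Leg 2 (098°, 4766 m): east 4766 sin 98° = 4719.62, north 4766 cos 98° = -663.30
Net displacement: 4750.09 east, 1082.44 north. Direction back to start is (-4750.09, -1082.44): bearing = atan2(-4750.09, -1082.44) mod 360° = 257.16° ≈ 257°.

257°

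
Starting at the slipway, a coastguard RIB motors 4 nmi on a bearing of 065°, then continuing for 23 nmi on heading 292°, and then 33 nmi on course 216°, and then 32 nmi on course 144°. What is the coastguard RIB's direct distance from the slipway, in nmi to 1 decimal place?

Leg 1 (065°, 4 nmi): east 4 sin 65° = 3.63, north 4 cos 65° = 1.69
Leg 2 (292°, 23 nmi): east 23 sin 292° = -21.33, north 23 cos 292° = 8.62
Leg 3 (216°, 33 nmi): east 33 sin 216° = -19.40, north 33 cos 216° = -26.70
Leg 4 (144°, 32 nmi): east 32 sin 144° = 18.81, north 32 cos 144° = -25.89
Net: -18.29 east, -42.28 north. Distance = √((-18.29)² + (-42.28)²) = 46.065 nmi.

46.1 nmi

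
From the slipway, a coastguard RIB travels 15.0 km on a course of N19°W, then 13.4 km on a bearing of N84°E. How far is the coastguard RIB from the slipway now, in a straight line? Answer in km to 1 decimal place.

Leg 1 (N19°W, 15.0 km): east 15.0 sin 341° = -4.88, north 15.0 cos 341° = 14.18
Leg 2 (N84°E, 13.4 km): east 13.4 sin 84° = 13.33, north 13.4 cos 84° = 1.40
Net: 8.44 east, 15.58 north. Distance = √((8.44)² + (15.58)²) = 17.724 km.

17.7 km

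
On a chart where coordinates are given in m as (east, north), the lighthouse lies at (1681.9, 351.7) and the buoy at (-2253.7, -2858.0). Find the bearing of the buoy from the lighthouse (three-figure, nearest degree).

Δeast = -2253.7 − 1681.9 = -3935.60; Δnorth = -2858.0 − 351.7 = -3209.70.
Bearing = atan2(Δeast, Δnorth) mod 360° = 230.80° ≈ 231°.

231°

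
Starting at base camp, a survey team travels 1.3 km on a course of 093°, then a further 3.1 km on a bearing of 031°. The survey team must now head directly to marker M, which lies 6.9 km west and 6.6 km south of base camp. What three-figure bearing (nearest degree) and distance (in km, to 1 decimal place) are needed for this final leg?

227°, 13.4 km

Leg 1 (093°, 1.3 km): east 1.3 sin 93° = 1.30, north 1.3 cos 93° = -0.07
Leg 2 (031°, 3.1 km): east 3.1 sin 31° = 1.60, north 3.1 cos 31° = 2.66
Current position: (2.89, 2.59). Target: (-6.9, -6.6). Remaining: Δeast = -9.79, Δnorth = -9.19.
Bearing = atan2(-9.79, -9.19) mod 360° = 226.83°; distance = √((-9.79)² + (-9.19)²) = 13.431 km.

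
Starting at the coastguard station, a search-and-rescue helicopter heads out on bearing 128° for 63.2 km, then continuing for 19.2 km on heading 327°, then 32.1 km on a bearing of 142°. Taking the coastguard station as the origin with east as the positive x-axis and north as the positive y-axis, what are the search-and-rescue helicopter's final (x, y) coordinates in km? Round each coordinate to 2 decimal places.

(59.11, -48.10)

Leg 1 (128°, 63.2 km): east 63.2 sin 128° = 49.80, north 63.2 cos 128° = -38.91
Leg 2 (327°, 19.2 km): east 19.2 sin 327° = -10.46, north 19.2 cos 327° = 16.10
Leg 3 (142°, 32.1 km): east 32.1 sin 142° = 19.76, north 32.1 cos 142° = -25.30
Summing: 59.11 km east, -48.10 km north → (59.11, -48.10).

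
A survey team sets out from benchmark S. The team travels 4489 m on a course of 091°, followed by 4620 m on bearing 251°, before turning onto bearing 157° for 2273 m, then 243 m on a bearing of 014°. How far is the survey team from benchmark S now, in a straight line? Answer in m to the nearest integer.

3601 m

Leg 1 (091°, 4489 m): east 4489 sin 91° = 4488.32, north 4489 cos 91° = -78.34
Leg 2 (251°, 4620 m): east 4620 sin 251° = -4368.30, north 4620 cos 251° = -1504.12
Leg 3 (157°, 2273 m): east 2273 sin 157° = 888.13, north 2273 cos 157° = -2092.31
Leg 4 (014°, 243 m): east 243 sin 14° = 58.79, north 243 cos 14° = 235.78
Net: 1066.94 east, -3438.99 north. Distance = √((1066.94)² + (-3438.99)²) = 3600.700 m.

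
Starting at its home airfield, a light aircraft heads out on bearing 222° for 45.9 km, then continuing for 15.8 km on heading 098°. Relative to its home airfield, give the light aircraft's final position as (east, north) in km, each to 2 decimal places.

Leg 1 (222°, 45.9 km): east 45.9 sin 222° = -30.71, north 45.9 cos 222° = -34.11
Leg 2 (098°, 15.8 km): east 15.8 sin 98° = 15.65, north 15.8 cos 98° = -2.20
Summing: -15.07 km east, -36.31 km north → (-15.07, -36.31).

(-15.07, -36.31)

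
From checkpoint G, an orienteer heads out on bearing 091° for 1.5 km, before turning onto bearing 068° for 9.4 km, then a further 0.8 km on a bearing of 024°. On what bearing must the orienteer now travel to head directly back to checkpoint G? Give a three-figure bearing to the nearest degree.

Leg 1 (091°, 1.5 km): east 1.5 sin 91° = 1.50, north 1.5 cos 91° = -0.03
Leg 2 (068°, 9.4 km): east 9.4 sin 68° = 8.72, north 9.4 cos 68° = 3.52
Leg 3 (024°, 0.8 km): east 0.8 sin 24° = 0.33, north 0.8 cos 24° = 0.73
Net displacement: 10.54 east, 4.23 north. Direction back to start is (-10.54, -4.23): bearing = atan2(-10.54, -4.23) mod 360° = 248.15° ≈ 248°.

248°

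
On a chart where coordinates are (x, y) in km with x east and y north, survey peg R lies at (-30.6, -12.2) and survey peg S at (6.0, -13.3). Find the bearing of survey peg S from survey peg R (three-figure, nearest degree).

Δeast = 6.0 − -30.6 = 36.60; Δnorth = -13.3 − -12.2 = -1.10.
Bearing = atan2(Δeast, Δnorth) mod 360° = 91.72° ≈ 092°.

092°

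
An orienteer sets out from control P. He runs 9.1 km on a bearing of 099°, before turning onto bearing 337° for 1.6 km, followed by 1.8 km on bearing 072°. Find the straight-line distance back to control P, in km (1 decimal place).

10.1 km

Leg 1 (099°, 9.1 km): east 9.1 sin 99° = 8.99, north 9.1 cos 99° = -1.42
Leg 2 (337°, 1.6 km): east 1.6 sin 337° = -0.63, north 1.6 cos 337° = 1.47
Leg 3 (072°, 1.8 km): east 1.8 sin 72° = 1.71, north 1.8 cos 72° = 0.56
Net: 10.07 east, 0.61 north. Distance = √((10.07)² + (0.61)²) = 10.093 km.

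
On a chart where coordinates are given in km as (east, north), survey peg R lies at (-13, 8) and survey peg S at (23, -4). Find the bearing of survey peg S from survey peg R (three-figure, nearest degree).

108°

Δeast = 23 − -13 = 36.00; Δnorth = -4 − 8 = -12.00.
Bearing = atan2(Δeast, Δnorth) mod 360° = 108.43° ≈ 108°.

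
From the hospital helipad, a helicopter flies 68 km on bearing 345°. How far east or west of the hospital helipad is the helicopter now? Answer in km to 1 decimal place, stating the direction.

17.6 km west

Leg 1 (345°, 68 km): east 68 sin 345° = -17.60, north 68 cos 345° = 65.68
Net east component: -17.60 km.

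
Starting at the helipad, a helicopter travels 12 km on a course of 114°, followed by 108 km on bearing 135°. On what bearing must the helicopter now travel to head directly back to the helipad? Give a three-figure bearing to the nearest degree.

Leg 1 (114°, 12 km): east 12 sin 114° = 10.96, north 12 cos 114° = -4.88
Leg 2 (135°, 108 km): east 108 sin 135° = 76.37, north 108 cos 135° = -76.37
Net displacement: 87.33 east, -81.25 north. Direction back to start is (-87.33, 81.25): bearing = atan2(-87.33, 81.25) mod 360° = 312.93° ≈ 313°.

313°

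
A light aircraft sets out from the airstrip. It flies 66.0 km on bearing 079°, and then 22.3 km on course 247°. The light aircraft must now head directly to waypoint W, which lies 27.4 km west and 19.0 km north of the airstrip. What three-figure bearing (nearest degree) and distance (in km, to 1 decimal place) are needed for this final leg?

282°, 73.2 km

Leg 1 (079°, 66.0 km): east 66.0 sin 79° = 64.79, north 66.0 cos 79° = 12.59
Leg 2 (247°, 22.3 km): east 22.3 sin 247° = -20.53, north 22.3 cos 247° = -8.71
Current position: (44.26, 3.88). Target: (-27.4, 19.0). Remaining: Δeast = -71.66, Δnorth = 15.12.
Bearing = atan2(-71.66, 15.12) mod 360° = 281.91°; distance = √((-71.66)² + (15.12)²) = 73.238 km.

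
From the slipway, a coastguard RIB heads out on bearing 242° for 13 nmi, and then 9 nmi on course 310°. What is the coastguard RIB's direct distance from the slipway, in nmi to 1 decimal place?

18.4 nmi

Leg 1 (242°, 13 nmi): east 13 sin 242° = -11.48, north 13 cos 242° = -6.10
Leg 2 (310°, 9 nmi): east 9 sin 310° = -6.89, north 9 cos 310° = 5.79
Net: -18.37 east, -0.32 north. Distance = √((-18.37)² + (-0.32)²) = 18.375 nmi.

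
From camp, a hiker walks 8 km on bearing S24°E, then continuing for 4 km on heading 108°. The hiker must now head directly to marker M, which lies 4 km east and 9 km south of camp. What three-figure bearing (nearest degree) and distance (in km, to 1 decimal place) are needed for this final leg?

262°, 3.1 km

Leg 1 (S24°E, 8 km): east 8 sin 156° = 3.25, north 8 cos 156° = -7.31
Leg 2 (108°, 4 km): east 4 sin 108° = 3.80, north 4 cos 108° = -1.24
Current position: (7.06, -8.54). Target: (4, -9). Remaining: Δeast = -3.06, Δnorth = -0.46.
Bearing = atan2(-3.06, -0.46) mod 360° = 261.53°; distance = √((-3.06)² + (-0.46)²) = 3.092 km.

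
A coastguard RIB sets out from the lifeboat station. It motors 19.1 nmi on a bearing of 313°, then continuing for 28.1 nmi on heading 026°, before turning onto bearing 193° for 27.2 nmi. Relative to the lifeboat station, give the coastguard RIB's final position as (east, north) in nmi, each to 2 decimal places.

Leg 1 (313°, 19.1 nmi): east 19.1 sin 313° = -13.97, north 19.1 cos 313° = 13.03
Leg 2 (026°, 28.1 nmi): east 28.1 sin 26° = 12.32, north 28.1 cos 26° = 25.26
Leg 3 (193°, 27.2 nmi): east 27.2 sin 193° = -6.12, north 27.2 cos 193° = -26.50
Summing: -7.77 nmi east, 11.78 nmi north → (-7.77, 11.78).

(-7.77, 11.78)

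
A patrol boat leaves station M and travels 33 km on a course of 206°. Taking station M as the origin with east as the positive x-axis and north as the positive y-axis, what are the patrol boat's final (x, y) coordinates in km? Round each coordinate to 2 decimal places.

Leg 1 (206°, 33 km): east 33 sin 206° = -14.47, north 33 cos 206° = -29.66
Summing: -14.47 km east, -29.66 km north → (-14.47, -29.66).

(-14.47, -29.66)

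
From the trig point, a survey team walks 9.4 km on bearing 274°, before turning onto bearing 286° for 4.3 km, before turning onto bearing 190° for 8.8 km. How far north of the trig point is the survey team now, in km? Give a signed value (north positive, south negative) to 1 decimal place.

-6.8 km

Leg 1 (274°, 9.4 km): east 9.4 sin 274° = -9.38, north 9.4 cos 274° = 0.66
Leg 2 (286°, 4.3 km): east 4.3 sin 286° = -4.13, north 4.3 cos 286° = 1.19
Leg 3 (190°, 8.8 km): east 8.8 sin 190° = -1.53, north 8.8 cos 190° = -8.67
Net north component: -6.83 km.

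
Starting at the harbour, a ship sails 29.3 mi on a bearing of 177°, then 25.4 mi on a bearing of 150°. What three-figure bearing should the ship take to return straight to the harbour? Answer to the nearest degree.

344°

Leg 1 (177°, 29.3 mi): east 29.3 sin 177° = 1.53, north 29.3 cos 177° = -29.26
Leg 2 (150°, 25.4 mi): east 25.4 sin 150° = 12.70, north 25.4 cos 150° = -22.00
Net displacement: 14.23 east, -51.26 north. Direction back to start is (-14.23, 51.26): bearing = atan2(-14.23, 51.26) mod 360° = 344.48° ≈ 344°.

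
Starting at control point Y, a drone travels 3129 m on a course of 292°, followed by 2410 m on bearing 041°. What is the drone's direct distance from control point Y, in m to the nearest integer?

Leg 1 (292°, 3129 m): east 3129 sin 292° = -2901.16, north 3129 cos 292° = 1172.14
Leg 2 (041°, 2410 m): east 2410 sin 41° = 1581.10, north 2410 cos 41° = 1818.85
Net: -1320.06 east, 2990.99 north. Distance = √((-1320.06)² + (2990.99)²) = 3269.341 m.

3269 m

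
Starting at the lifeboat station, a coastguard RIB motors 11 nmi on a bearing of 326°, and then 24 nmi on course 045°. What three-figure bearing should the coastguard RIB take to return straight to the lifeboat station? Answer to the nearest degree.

Leg 1 (326°, 11 nmi): east 11 sin 326° = -6.15, north 11 cos 326° = 9.12
Leg 2 (045°, 24 nmi): east 24 sin 45° = 16.97, north 24 cos 45° = 16.97
Net displacement: 10.82 east, 26.09 north. Direction back to start is (-10.82, -26.09): bearing = atan2(-10.82, -26.09) mod 360° = 202.52° ≈ 203°.

203°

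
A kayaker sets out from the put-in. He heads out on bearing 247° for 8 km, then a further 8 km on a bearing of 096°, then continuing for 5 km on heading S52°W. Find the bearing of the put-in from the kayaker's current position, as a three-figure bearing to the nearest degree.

Leg 1 (247°, 8 km): east 8 sin 247° = -7.36, north 8 cos 247° = -3.13
Leg 2 (096°, 8 km): east 8 sin 96° = 7.96, north 8 cos 96° = -0.84
Leg 3 (S52°W, 5 km): east 5 sin 232° = -3.94, north 5 cos 232° = -3.08
Net displacement: -3.35 east, -7.04 north. Direction back to start is (3.35, 7.04): bearing = atan2(3.35, 7.04) mod 360° = 25.43° ≈ 025°.

025°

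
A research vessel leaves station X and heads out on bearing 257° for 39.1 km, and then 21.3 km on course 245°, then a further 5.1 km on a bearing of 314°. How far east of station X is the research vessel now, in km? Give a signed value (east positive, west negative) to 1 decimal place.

-61.1 km

Leg 1 (257°, 39.1 km): east 39.1 sin 257° = -38.10, north 39.1 cos 257° = -8.80
Leg 2 (245°, 21.3 km): east 21.3 sin 245° = -19.30, north 21.3 cos 245° = -9.00
Leg 3 (314°, 5.1 km): east 5.1 sin 314° = -3.67, north 5.1 cos 314° = 3.54
Net east component: -61.07 km.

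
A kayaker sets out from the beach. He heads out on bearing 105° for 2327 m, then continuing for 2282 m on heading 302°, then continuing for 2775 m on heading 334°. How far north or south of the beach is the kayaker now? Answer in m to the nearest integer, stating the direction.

Leg 1 (105°, 2327 m): east 2327 sin 105° = 2247.71, north 2327 cos 105° = -602.27
Leg 2 (302°, 2282 m): east 2282 sin 302° = -1935.25, north 2282 cos 302° = 1209.28
Leg 3 (334°, 2775 m): east 2775 sin 334° = -1216.48, north 2775 cos 334° = 2494.15
Net north component: 3101.16 m.

3101 m north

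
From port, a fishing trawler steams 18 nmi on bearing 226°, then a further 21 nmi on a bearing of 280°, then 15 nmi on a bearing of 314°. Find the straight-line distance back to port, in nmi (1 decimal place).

Leg 1 (226°, 18 nmi): east 18 sin 226° = -12.95, north 18 cos 226° = -12.50
Leg 2 (280°, 21 nmi): east 21 sin 280° = -20.68, north 21 cos 280° = 3.65
Leg 3 (314°, 15 nmi): east 15 sin 314° = -10.79, north 15 cos 314° = 10.42
Net: -44.42 east, 1.56 north. Distance = √((-44.42)² + (1.56)²) = 44.447 nmi.

44.4 nmi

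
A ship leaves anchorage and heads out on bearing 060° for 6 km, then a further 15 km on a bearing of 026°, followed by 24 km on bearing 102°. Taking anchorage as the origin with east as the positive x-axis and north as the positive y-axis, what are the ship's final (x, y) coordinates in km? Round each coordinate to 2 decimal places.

(35.25, 11.49)

Leg 1 (060°, 6 km): east 6 sin 60° = 5.20, north 6 cos 60° = 3.00
Leg 2 (026°, 15 km): east 15 sin 26° = 6.58, north 15 cos 26° = 13.48
Leg 3 (102°, 24 km): east 24 sin 102° = 23.48, north 24 cos 102° = -4.99
Summing: 35.25 km east, 11.49 km north → (35.25, 11.49).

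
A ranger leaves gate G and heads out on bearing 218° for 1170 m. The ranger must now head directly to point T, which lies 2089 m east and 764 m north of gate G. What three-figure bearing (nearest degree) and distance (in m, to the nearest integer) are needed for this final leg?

Leg 1 (218°, 1170 m): east 1170 sin 218° = -720.32, north 1170 cos 218° = -921.97
Current position: (-720.32, -921.97). Target: (2089, 764). Remaining: Δeast = 2809.32, Δnorth = 1685.97.
Bearing = atan2(2809.32, 1685.97) mod 360° = 59.03°; distance = √((2809.32)² + (1685.97)²) = 3276.401 m.

059°, 3276 m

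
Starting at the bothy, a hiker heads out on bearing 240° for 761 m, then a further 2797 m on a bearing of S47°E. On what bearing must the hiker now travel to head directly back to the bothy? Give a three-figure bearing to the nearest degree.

329°

Leg 1 (240°, 761 m): east 761 sin 240° = -659.05, north 761 cos 240° = -380.50
Leg 2 (S47°E, 2797 m): east 2797 sin 133° = 2045.60, north 2797 cos 133° = -1907.55
Net displacement: 1386.55 east, -2288.05 north. Direction back to start is (-1386.55, 2288.05): bearing = atan2(-1386.55, 2288.05) mod 360° = 328.78° ≈ 329°.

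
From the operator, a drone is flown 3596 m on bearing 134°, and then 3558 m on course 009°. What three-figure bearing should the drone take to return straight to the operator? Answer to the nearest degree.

Leg 1 (134°, 3596 m): east 3596 sin 134° = 2586.75, north 3596 cos 134° = -2497.99
Leg 2 (009°, 3558 m): east 3558 sin 9° = 556.59, north 3558 cos 9° = 3514.20
Net displacement: 3143.34 east, 1016.20 north. Direction back to start is (-3143.34, -1016.20): bearing = atan2(-3143.34, -1016.20) mod 360° = 252.08° ≈ 252°.

252°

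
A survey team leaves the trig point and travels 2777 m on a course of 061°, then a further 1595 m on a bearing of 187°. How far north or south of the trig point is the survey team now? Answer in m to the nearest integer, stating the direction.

237 m south

Leg 1 (061°, 2777 m): east 2777 sin 61° = 2428.82, north 2777 cos 61° = 1346.32
Leg 2 (187°, 1595 m): east 1595 sin 187° = -194.38, north 1595 cos 187° = -1583.11
Net north component: -236.79 m.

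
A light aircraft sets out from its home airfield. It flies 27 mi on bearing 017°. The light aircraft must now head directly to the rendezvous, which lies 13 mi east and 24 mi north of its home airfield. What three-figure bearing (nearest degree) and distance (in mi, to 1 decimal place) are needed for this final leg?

Leg 1 (017°, 27 mi): east 27 sin 17° = 7.89, north 27 cos 17° = 25.82
Current position: (7.89, 25.82). Target: (13, 24). Remaining: Δeast = 5.11, Δnorth = -1.82.
Bearing = atan2(5.11, -1.82) mod 360° = 109.62°; distance = √((5.11)² + (-1.82)²) = 5.421 mi.

110°, 5.4 mi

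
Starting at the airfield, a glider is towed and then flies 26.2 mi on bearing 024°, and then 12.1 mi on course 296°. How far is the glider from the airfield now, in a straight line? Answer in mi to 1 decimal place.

Leg 1 (024°, 26.2 mi): east 26.2 sin 24° = 10.66, north 26.2 cos 24° = 23.93
Leg 2 (296°, 12.1 mi): east 12.1 sin 296° = -10.88, north 12.1 cos 296° = 5.30
Net: -0.22 east, 29.24 north. Distance = √((-0.22)² + (29.24)²) = 29.240 mi.

29.2 mi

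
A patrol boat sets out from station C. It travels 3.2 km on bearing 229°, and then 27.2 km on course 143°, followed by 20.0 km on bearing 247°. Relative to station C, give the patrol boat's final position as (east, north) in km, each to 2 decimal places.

Leg 1 (229°, 3.2 km): east 3.2 sin 229° = -2.42, north 3.2 cos 229° = -2.10
Leg 2 (143°, 27.2 km): east 27.2 sin 143° = 16.37, north 27.2 cos 143° = -21.72
Leg 3 (247°, 20.0 km): east 20.0 sin 247° = -18.41, north 20.0 cos 247° = -7.81
Summing: -4.46 km east, -31.64 km north → (-4.46, -31.64).

(-4.46, -31.64)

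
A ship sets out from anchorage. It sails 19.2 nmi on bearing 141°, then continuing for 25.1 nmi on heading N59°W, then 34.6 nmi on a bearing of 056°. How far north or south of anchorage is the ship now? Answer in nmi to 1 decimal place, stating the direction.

Leg 1 (141°, 19.2 nmi): east 19.2 sin 141° = 12.08, north 19.2 cos 141° = -14.92
Leg 2 (N59°W, 25.1 nmi): east 25.1 sin 301° = -21.51, north 25.1 cos 301° = 12.93
Leg 3 (056°, 34.6 nmi): east 34.6 sin 56° = 28.68, north 34.6 cos 56° = 19.35
Net north component: 17.35 nmi.

17.4 nmi north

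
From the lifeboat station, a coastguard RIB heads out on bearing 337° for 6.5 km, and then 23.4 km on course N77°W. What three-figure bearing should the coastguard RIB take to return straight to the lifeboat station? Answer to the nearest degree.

Leg 1 (337°, 6.5 km): east 6.5 sin 337° = -2.54, north 6.5 cos 337° = 5.98
Leg 2 (N77°W, 23.4 km): east 23.4 sin 283° = -22.80, north 23.4 cos 283° = 5.26
Net displacement: -25.34 east, 11.25 north. Direction back to start is (25.34, -11.25): bearing = atan2(25.34, -11.25) mod 360° = 113.93° ≈ 114°.

114°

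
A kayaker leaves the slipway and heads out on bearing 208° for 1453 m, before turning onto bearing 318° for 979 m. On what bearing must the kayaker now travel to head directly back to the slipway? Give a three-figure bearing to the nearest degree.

Leg 1 (208°, 1453 m): east 1453 sin 208° = -682.14, north 1453 cos 208° = -1282.92
Leg 2 (318°, 979 m): east 979 sin 318° = -655.08, north 979 cos 318° = 727.54
Net displacement: -1337.22 east, -555.38 north. Direction back to start is (1337.22, 555.38): bearing = atan2(1337.22, 555.38) mod 360° = 67.45° ≈ 067°.

067°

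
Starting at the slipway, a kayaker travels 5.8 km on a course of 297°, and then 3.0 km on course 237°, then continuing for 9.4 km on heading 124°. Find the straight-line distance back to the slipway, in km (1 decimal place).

Leg 1 (297°, 5.8 km): east 5.8 sin 297° = -5.17, north 5.8 cos 297° = 2.63
Leg 2 (237°, 3.0 km): east 3.0 sin 237° = -2.52, north 3.0 cos 237° = -1.63
Leg 3 (124°, 9.4 km): east 9.4 sin 124° = 7.79, north 9.4 cos 124° = -5.26
Net: 0.11 east, -4.26 north. Distance = √((0.11)² + (-4.26)²) = 4.259 km.

4.3 km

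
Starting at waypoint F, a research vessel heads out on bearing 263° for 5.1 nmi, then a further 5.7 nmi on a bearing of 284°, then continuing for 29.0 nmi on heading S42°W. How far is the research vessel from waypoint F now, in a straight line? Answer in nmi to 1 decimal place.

Leg 1 (263°, 5.1 nmi): east 5.1 sin 263° = -5.06, north 5.1 cos 263° = -0.62
Leg 2 (284°, 5.7 nmi): east 5.7 sin 284° = -5.53, north 5.7 cos 284° = 1.38
Leg 3 (S42°W, 29.0 nmi): east 29.0 sin 222° = -19.40, north 29.0 cos 222° = -21.55
Net: -30.00 east, -20.79 north. Distance = √((-30.00)² + (-20.79)²) = 36.500 nmi.

36.5 nmi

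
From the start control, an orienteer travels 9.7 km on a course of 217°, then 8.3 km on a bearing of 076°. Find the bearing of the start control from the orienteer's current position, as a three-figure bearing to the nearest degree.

Leg 1 (217°, 9.7 km): east 9.7 sin 217° = -5.84, north 9.7 cos 217° = -7.75
Leg 2 (076°, 8.3 km): east 8.3 sin 76° = 8.05, north 8.3 cos 76° = 2.01
Net displacement: 2.22 east, -5.74 north. Direction back to start is (-2.22, 5.74): bearing = atan2(-2.22, 5.74) mod 360° = 338.89° ≈ 339°.

339°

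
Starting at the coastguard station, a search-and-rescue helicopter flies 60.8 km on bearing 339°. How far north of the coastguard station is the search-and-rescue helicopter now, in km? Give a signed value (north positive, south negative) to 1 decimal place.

56.8 km

Leg 1 (339°, 60.8 km): east 60.8 sin 339° = -21.79, north 60.8 cos 339° = 56.76
Net north component: 56.76 km.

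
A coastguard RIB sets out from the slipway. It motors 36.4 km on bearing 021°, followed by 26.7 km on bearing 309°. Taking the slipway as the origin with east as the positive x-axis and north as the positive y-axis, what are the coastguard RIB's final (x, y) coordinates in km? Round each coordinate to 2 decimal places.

(-7.71, 50.79)

Leg 1 (021°, 36.4 km): east 36.4 sin 21° = 13.04, north 36.4 cos 21° = 33.98
Leg 2 (309°, 26.7 km): east 26.7 sin 309° = -20.75, north 26.7 cos 309° = 16.80
Summing: -7.71 km east, 50.79 km north → (-7.71, 50.79).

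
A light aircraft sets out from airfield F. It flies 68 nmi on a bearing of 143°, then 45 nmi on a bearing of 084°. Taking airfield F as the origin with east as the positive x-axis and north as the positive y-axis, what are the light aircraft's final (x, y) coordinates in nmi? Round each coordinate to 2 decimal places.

Leg 1 (143°, 68 nmi): east 68 sin 143° = 40.92, north 68 cos 143° = -54.31
Leg 2 (084°, 45 nmi): east 45 sin 84° = 44.75, north 45 cos 84° = 4.70
Summing: 85.68 nmi east, -49.60 nmi north → (85.68, -49.60).

(85.68, -49.60)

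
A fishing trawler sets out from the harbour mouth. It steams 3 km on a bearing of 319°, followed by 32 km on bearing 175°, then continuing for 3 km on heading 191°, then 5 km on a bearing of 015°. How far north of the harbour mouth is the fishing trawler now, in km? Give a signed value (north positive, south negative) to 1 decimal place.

Leg 1 (319°, 3 km): east 3 sin 319° = -1.97, north 3 cos 319° = 2.26
Leg 2 (175°, 32 km): east 32 sin 175° = 2.79, north 32 cos 175° = -31.88
Leg 3 (191°, 3 km): east 3 sin 191° = -0.57, north 3 cos 191° = -2.94
Leg 4 (015°, 5 km): east 5 sin 15° = 1.29, north 5 cos 15° = 4.83
Net north component: -27.73 km.

-27.7 km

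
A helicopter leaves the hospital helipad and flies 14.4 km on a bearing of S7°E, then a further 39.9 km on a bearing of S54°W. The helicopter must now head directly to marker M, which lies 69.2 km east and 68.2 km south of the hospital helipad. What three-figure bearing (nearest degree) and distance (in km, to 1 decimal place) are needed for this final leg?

Leg 1 (S7°E, 14.4 km): east 14.4 sin 173° = 1.75, north 14.4 cos 173° = -14.29
Leg 2 (S54°W, 39.9 km): east 39.9 sin 234° = -32.28, north 39.9 cos 234° = -23.45
Current position: (-30.52, -37.75). Target: (69.2, -68.2). Remaining: Δeast = 99.72, Δnorth = -30.45.
Bearing = atan2(99.72, -30.45) mod 360° = 106.98°; distance = √((99.72)² + (-30.45)²) = 104.271 km.

107°, 104.3 km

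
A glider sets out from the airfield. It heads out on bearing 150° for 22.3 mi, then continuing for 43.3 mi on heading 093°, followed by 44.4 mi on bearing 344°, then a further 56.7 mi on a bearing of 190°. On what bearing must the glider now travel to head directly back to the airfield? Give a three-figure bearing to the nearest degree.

317°

Leg 1 (150°, 22.3 mi): east 22.3 sin 150° = 11.15, north 22.3 cos 150° = -19.31
Leg 2 (093°, 43.3 mi): east 43.3 sin 93° = 43.24, north 43.3 cos 93° = -2.27
Leg 3 (344°, 44.4 mi): east 44.4 sin 344° = -12.24, north 44.4 cos 344° = 42.68
Leg 4 (190°, 56.7 mi): east 56.7 sin 190° = -9.85, north 56.7 cos 190° = -55.84
Net displacement: 32.31 east, -34.74 north. Direction back to start is (-32.31, 34.74): bearing = atan2(-32.31, 34.74) mod 360° = 317.08° ≈ 317°.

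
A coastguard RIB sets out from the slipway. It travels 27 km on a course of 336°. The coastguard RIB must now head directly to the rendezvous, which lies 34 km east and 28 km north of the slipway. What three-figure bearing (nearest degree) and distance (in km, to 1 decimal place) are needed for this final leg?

Leg 1 (336°, 27 km): east 27 sin 336° = -10.98, north 27 cos 336° = 24.67
Current position: (-10.98, 24.67). Target: (34, 28). Remaining: Δeast = 44.98, Δnorth = 3.33.
Bearing = atan2(44.98, 3.33) mod 360° = 85.76°; distance = √((44.98)² + (3.33)²) = 45.105 km.

086°, 45.1 km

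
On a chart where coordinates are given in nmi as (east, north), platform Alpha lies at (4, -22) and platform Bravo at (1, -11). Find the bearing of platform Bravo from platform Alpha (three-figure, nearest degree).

Δeast = 1 − 4 = -3.00; Δnorth = -11 − -22 = 11.00.
Bearing = atan2(Δeast, Δnorth) mod 360° = 344.74° ≈ 345°.

345°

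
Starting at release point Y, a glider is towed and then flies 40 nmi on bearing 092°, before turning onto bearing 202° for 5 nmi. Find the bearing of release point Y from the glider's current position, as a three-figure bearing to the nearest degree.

Leg 1 (092°, 40 nmi): east 40 sin 92° = 39.98, north 40 cos 92° = -1.40
Leg 2 (202°, 5 nmi): east 5 sin 202° = -1.87, north 5 cos 202° = -4.64
Net displacement: 38.10 east, -6.03 north. Direction back to start is (-38.10, 6.03): bearing = atan2(-38.10, 6.03) mod 360° = 279.00° ≈ 279°.

279°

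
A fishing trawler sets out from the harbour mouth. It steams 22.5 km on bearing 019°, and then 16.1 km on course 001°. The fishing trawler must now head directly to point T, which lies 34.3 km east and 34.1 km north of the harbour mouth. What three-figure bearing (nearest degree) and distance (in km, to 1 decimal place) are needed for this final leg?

Leg 1 (019°, 22.5 km): east 22.5 sin 19° = 7.33, north 22.5 cos 19° = 21.27
Leg 2 (001°, 16.1 km): east 16.1 sin 1° = 0.28, north 16.1 cos 1° = 16.10
Current position: (7.61, 37.37). Target: (34.3, 34.1). Remaining: Δeast = 26.69, Δnorth = -3.27.
Bearing = atan2(26.69, -3.27) mod 360° = 96.99°; distance = √((26.69)² + (-3.27)²) = 26.893 km.

097°, 26.9 km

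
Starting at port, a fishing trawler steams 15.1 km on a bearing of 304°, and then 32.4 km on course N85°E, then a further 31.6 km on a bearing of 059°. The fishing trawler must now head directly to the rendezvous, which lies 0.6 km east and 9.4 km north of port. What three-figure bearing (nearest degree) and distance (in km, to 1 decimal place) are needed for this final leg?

Leg 1 (304°, 15.1 km): east 15.1 sin 304° = -12.52, north 15.1 cos 304° = 8.44
Leg 2 (N85°E, 32.4 km): east 32.4 sin 85° = 32.28, north 32.4 cos 85° = 2.82
Leg 3 (059°, 31.6 km): east 31.6 sin 59° = 27.09, north 31.6 cos 59° = 16.28
Current position: (46.84, 27.54). Target: (0.6, 9.4). Remaining: Δeast = -46.24, Δnorth = -18.14.
Bearing = atan2(-46.24, -18.14) mod 360° = 248.58°; distance = √((-46.24)² + (-18.14)²) = 49.676 km.

249°, 49.7 km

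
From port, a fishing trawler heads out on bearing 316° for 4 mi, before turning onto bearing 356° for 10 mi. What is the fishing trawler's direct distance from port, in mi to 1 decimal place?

13.3 mi

Leg 1 (316°, 4 mi): east 4 sin 316° = -2.78, north 4 cos 316° = 2.88
Leg 2 (356°, 10 mi): east 10 sin 356° = -0.70, north 10 cos 356° = 9.98
Net: -3.48 east, 12.85 north. Distance = √((-3.48)² + (12.85)²) = 13.315 mi.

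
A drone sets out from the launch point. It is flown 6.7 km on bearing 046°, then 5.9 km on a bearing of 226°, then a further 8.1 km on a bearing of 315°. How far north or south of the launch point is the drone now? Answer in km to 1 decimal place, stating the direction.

6.3 km north

Leg 1 (046°, 6.7 km): east 6.7 sin 46° = 4.82, north 6.7 cos 46° = 4.65
Leg 2 (226°, 5.9 km): east 5.9 sin 226° = -4.24, north 5.9 cos 226° = -4.10
Leg 3 (315°, 8.1 km): east 8.1 sin 315° = -5.73, north 8.1 cos 315° = 5.73
Net north component: 6.28 km.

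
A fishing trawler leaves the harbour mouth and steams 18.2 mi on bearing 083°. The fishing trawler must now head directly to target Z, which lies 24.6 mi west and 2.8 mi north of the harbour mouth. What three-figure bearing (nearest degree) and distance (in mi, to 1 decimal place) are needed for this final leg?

Leg 1 (083°, 18.2 mi): east 18.2 sin 83° = 18.06, north 18.2 cos 83° = 2.22
Current position: (18.06, 2.22). Target: (-24.6, 2.8). Remaining: Δeast = -42.66, Δnorth = 0.58.
Bearing = atan2(-42.66, 0.58) mod 360° = 270.78°; distance = √((-42.66)² + (0.58)²) = 42.668 mi.

271°, 42.7 mi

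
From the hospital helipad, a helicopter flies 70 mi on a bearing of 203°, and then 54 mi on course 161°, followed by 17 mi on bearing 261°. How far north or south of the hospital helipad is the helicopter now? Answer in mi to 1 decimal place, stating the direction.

Leg 1 (203°, 70 mi): east 70 sin 203° = -27.35, north 70 cos 203° = -64.44
Leg 2 (161°, 54 mi): east 54 sin 161° = 17.58, north 54 cos 161° = -51.06
Leg 3 (261°, 17 mi): east 17 sin 261° = -16.79, north 17 cos 261° = -2.66
Net north component: -118.15 mi.

118.2 mi south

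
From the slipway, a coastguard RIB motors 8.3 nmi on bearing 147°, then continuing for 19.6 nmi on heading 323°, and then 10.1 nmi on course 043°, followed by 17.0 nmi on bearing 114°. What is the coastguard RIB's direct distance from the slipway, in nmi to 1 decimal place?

Leg 1 (147°, 8.3 nmi): east 8.3 sin 147° = 4.52, north 8.3 cos 147° = -6.96
Leg 2 (323°, 19.6 nmi): east 19.6 sin 323° = -11.80, north 19.6 cos 323° = 15.65
Leg 3 (043°, 10.1 nmi): east 10.1 sin 43° = 6.89, north 10.1 cos 43° = 7.39
Leg 4 (114°, 17.0 nmi): east 17.0 sin 114° = 15.53, north 17.0 cos 114° = -6.91
Net: 15.14 east, 9.16 north. Distance = √((15.14)² + (9.16)²) = 17.701 nmi.

17.7 nmi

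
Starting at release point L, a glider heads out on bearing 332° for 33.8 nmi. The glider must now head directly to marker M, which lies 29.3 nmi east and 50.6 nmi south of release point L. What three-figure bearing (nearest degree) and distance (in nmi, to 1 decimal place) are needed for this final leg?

Leg 1 (332°, 33.8 nmi): east 33.8 sin 332° = -15.87, north 33.8 cos 332° = 29.84
Current position: (-15.87, 29.84). Target: (29.3, -50.6). Remaining: Δeast = 45.17, Δnorth = -80.44.
Bearing = atan2(45.17, -80.44) mod 360° = 150.69°; distance = √((45.17)² + (-80.44)²) = 92.257 nmi.

151°, 92.3 nmi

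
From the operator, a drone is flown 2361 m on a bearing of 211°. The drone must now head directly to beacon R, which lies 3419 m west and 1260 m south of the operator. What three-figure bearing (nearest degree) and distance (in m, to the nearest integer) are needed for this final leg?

289°, 2332 m

Leg 1 (211°, 2361 m): east 2361 sin 211° = -1216.00, north 2361 cos 211° = -2023.77
Current position: (-1216.00, -2023.77). Target: (-3419, -1260). Remaining: Δeast = -2203.00, Δnorth = 763.77.
Bearing = atan2(-2203.00, 763.77) mod 360° = 289.12°; distance = √((-2203.00)² + (763.77)²) = 2331.638 m.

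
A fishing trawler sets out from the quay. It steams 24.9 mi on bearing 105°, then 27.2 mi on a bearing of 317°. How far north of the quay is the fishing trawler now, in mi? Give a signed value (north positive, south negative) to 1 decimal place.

13.4 mi

Leg 1 (105°, 24.9 mi): east 24.9 sin 105° = 24.05, north 24.9 cos 105° = -6.44
Leg 2 (317°, 27.2 mi): east 27.2 sin 317° = -18.55, north 27.2 cos 317° = 19.89
Net north component: 13.45 mi.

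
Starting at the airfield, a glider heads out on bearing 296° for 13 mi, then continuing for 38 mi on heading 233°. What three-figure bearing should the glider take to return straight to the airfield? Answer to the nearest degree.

068°

Leg 1 (296°, 13 mi): east 13 sin 296° = -11.68, north 13 cos 296° = 5.70
Leg 2 (233°, 38 mi): east 38 sin 233° = -30.35, north 38 cos 233° = -22.87
Net displacement: -42.03 east, -17.17 north. Direction back to start is (42.03, 17.17): bearing = atan2(42.03, 17.17) mod 360° = 67.78° ≈ 068°.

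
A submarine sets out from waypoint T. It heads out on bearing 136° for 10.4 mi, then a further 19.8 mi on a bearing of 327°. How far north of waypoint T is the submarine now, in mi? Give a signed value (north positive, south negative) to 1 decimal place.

Leg 1 (136°, 10.4 mi): east 10.4 sin 136° = 7.22, north 10.4 cos 136° = -7.48
Leg 2 (327°, 19.8 mi): east 19.8 sin 327° = -10.78, north 19.8 cos 327° = 16.61
Net north component: 9.12 mi.

9.1 mi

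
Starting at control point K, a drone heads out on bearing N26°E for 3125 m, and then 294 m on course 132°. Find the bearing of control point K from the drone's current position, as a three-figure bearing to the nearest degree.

211°

Leg 1 (N26°E, 3125 m): east 3125 sin 26° = 1369.91, north 3125 cos 26° = 2808.73
Leg 2 (132°, 294 m): east 294 sin 132° = 218.48, north 294 cos 132° = -196.72
Net displacement: 1588.39 east, 2612.01 north. Direction back to start is (-1588.39, -2612.01): bearing = atan2(-1588.39, -2612.01) mod 360° = 211.30° ≈ 211°.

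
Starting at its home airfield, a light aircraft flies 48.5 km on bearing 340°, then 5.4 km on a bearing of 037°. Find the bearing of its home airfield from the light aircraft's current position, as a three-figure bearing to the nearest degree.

Leg 1 (340°, 48.5 km): east 48.5 sin 340° = -16.59, north 48.5 cos 340° = 45.58
Leg 2 (037°, 5.4 km): east 5.4 sin 37° = 3.25, north 5.4 cos 37° = 4.31
Net displacement: -13.34 east, 49.89 north. Direction back to start is (13.34, -49.89): bearing = atan2(13.34, -49.89) mod 360° = 165.03° ≈ 165°.

165°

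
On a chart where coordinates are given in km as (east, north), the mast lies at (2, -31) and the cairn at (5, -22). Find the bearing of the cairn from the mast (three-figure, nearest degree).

018°

Δeast = 5 − 2 = 3.00; Δnorth = -22 − -31 = 9.00.
Bearing = atan2(Δeast, Δnorth) mod 360° = 18.43° ≈ 018°.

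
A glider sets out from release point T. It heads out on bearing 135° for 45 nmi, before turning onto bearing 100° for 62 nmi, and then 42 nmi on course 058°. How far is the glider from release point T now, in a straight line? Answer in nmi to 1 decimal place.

130.1 nmi

Leg 1 (135°, 45 nmi): east 45 sin 135° = 31.82, north 45 cos 135° = -31.82
Leg 2 (100°, 62 nmi): east 62 sin 100° = 61.06, north 62 cos 100° = -10.77
Leg 3 (058°, 42 nmi): east 42 sin 58° = 35.62, north 42 cos 58° = 22.26
Net: 128.50 east, -20.33 north. Distance = √((128.50)² + (-20.33)²) = 130.094 nmi.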